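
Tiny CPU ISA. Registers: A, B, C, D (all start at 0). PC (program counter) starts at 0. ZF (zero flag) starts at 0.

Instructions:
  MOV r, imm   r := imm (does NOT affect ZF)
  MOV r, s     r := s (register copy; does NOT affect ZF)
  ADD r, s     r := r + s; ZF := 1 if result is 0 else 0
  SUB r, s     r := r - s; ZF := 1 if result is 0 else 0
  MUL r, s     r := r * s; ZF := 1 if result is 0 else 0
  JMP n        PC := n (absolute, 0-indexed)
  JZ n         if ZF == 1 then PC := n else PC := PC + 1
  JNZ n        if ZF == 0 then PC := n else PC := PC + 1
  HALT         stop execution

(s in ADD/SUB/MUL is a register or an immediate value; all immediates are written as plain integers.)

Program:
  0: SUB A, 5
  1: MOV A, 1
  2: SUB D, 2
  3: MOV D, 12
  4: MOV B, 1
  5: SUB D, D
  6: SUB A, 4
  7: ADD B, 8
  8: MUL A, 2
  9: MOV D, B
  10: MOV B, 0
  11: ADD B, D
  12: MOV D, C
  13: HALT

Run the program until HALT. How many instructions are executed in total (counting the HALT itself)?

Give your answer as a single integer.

Answer: 14

Derivation:
Step 1: PC=0 exec 'SUB A, 5'. After: A=-5 B=0 C=0 D=0 ZF=0 PC=1
Step 2: PC=1 exec 'MOV A, 1'. After: A=1 B=0 C=0 D=0 ZF=0 PC=2
Step 3: PC=2 exec 'SUB D, 2'. After: A=1 B=0 C=0 D=-2 ZF=0 PC=3
Step 4: PC=3 exec 'MOV D, 12'. After: A=1 B=0 C=0 D=12 ZF=0 PC=4
Step 5: PC=4 exec 'MOV B, 1'. After: A=1 B=1 C=0 D=12 ZF=0 PC=5
Step 6: PC=5 exec 'SUB D, D'. After: A=1 B=1 C=0 D=0 ZF=1 PC=6
Step 7: PC=6 exec 'SUB A, 4'. After: A=-3 B=1 C=0 D=0 ZF=0 PC=7
Step 8: PC=7 exec 'ADD B, 8'. After: A=-3 B=9 C=0 D=0 ZF=0 PC=8
Step 9: PC=8 exec 'MUL A, 2'. After: A=-6 B=9 C=0 D=0 ZF=0 PC=9
Step 10: PC=9 exec 'MOV D, B'. After: A=-6 B=9 C=0 D=9 ZF=0 PC=10
Step 11: PC=10 exec 'MOV B, 0'. After: A=-6 B=0 C=0 D=9 ZF=0 PC=11
Step 12: PC=11 exec 'ADD B, D'. After: A=-6 B=9 C=0 D=9 ZF=0 PC=12
Step 13: PC=12 exec 'MOV D, C'. After: A=-6 B=9 C=0 D=0 ZF=0 PC=13
Step 14: PC=13 exec 'HALT'. After: A=-6 B=9 C=0 D=0 ZF=0 PC=13 HALTED
Total instructions executed: 14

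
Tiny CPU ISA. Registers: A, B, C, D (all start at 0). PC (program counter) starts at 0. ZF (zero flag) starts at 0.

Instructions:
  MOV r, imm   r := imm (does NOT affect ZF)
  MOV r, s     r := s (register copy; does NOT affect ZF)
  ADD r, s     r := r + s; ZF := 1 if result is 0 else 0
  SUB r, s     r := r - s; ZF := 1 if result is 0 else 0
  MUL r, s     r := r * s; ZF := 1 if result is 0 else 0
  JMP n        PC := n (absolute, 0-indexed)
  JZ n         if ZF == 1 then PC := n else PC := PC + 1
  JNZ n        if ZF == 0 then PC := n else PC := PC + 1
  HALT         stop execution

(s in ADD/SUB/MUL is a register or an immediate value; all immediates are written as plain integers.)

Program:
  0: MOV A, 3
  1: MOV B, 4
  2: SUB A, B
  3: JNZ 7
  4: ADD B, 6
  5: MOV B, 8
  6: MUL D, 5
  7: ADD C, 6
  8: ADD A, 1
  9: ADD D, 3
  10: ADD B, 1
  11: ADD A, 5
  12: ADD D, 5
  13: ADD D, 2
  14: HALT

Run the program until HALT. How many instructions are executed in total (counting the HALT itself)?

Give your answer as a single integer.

Step 1: PC=0 exec 'MOV A, 3'. After: A=3 B=0 C=0 D=0 ZF=0 PC=1
Step 2: PC=1 exec 'MOV B, 4'. After: A=3 B=4 C=0 D=0 ZF=0 PC=2
Step 3: PC=2 exec 'SUB A, B'. After: A=-1 B=4 C=0 D=0 ZF=0 PC=3
Step 4: PC=3 exec 'JNZ 7'. After: A=-1 B=4 C=0 D=0 ZF=0 PC=7
Step 5: PC=7 exec 'ADD C, 6'. After: A=-1 B=4 C=6 D=0 ZF=0 PC=8
Step 6: PC=8 exec 'ADD A, 1'. After: A=0 B=4 C=6 D=0 ZF=1 PC=9
Step 7: PC=9 exec 'ADD D, 3'. After: A=0 B=4 C=6 D=3 ZF=0 PC=10
Step 8: PC=10 exec 'ADD B, 1'. After: A=0 B=5 C=6 D=3 ZF=0 PC=11
Step 9: PC=11 exec 'ADD A, 5'. After: A=5 B=5 C=6 D=3 ZF=0 PC=12
Step 10: PC=12 exec 'ADD D, 5'. After: A=5 B=5 C=6 D=8 ZF=0 PC=13
Step 11: PC=13 exec 'ADD D, 2'. After: A=5 B=5 C=6 D=10 ZF=0 PC=14
Step 12: PC=14 exec 'HALT'. After: A=5 B=5 C=6 D=10 ZF=0 PC=14 HALTED
Total instructions executed: 12

Answer: 12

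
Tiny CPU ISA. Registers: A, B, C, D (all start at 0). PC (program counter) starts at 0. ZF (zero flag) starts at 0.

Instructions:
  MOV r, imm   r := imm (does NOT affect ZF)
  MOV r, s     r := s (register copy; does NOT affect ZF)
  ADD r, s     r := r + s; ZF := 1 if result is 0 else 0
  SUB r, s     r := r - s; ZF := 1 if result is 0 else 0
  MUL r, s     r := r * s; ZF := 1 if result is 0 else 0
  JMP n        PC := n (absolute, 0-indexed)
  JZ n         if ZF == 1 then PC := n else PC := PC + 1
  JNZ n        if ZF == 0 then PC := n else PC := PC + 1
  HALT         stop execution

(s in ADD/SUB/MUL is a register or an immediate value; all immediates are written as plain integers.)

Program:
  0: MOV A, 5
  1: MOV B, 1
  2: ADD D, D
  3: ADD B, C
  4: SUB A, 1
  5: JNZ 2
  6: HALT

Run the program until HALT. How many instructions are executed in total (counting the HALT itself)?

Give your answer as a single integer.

Answer: 23

Derivation:
Step 1: PC=0 exec 'MOV A, 5'. After: A=5 B=0 C=0 D=0 ZF=0 PC=1
Step 2: PC=1 exec 'MOV B, 1'. After: A=5 B=1 C=0 D=0 ZF=0 PC=2
Step 3: PC=2 exec 'ADD D, D'. After: A=5 B=1 C=0 D=0 ZF=1 PC=3
Step 4: PC=3 exec 'ADD B, C'. After: A=5 B=1 C=0 D=0 ZF=0 PC=4
Step 5: PC=4 exec 'SUB A, 1'. After: A=4 B=1 C=0 D=0 ZF=0 PC=5
Step 6: PC=5 exec 'JNZ 2'. After: A=4 B=1 C=0 D=0 ZF=0 PC=2
Step 7: PC=2 exec 'ADD D, D'. After: A=4 B=1 C=0 D=0 ZF=1 PC=3
Step 8: PC=3 exec 'ADD B, C'. After: A=4 B=1 C=0 D=0 ZF=0 PC=4
Step 9: PC=4 exec 'SUB A, 1'. After: A=3 B=1 C=0 D=0 ZF=0 PC=5
Step 10: PC=5 exec 'JNZ 2'. After: A=3 B=1 C=0 D=0 ZF=0 PC=2
Step 11: PC=2 exec 'ADD D, D'. After: A=3 B=1 C=0 D=0 ZF=1 PC=3
Step 12: PC=3 exec 'ADD B, C'. After: A=3 B=1 C=0 D=0 ZF=0 PC=4
Step 13: PC=4 exec 'SUB A, 1'. After: A=2 B=1 C=0 D=0 ZF=0 PC=5
Step 14: PC=5 exec 'JNZ 2'. After: A=2 B=1 C=0 D=0 ZF=0 PC=2
Step 15: PC=2 exec 'ADD D, D'. After: A=2 B=1 C=0 D=0 ZF=1 PC=3
Step 16: PC=3 exec 'ADD B, C'. After: A=2 B=1 C=0 D=0 ZF=0 PC=4
Step 17: PC=4 exec 'SUB A, 1'. After: A=1 B=1 C=0 D=0 ZF=0 PC=5
Step 18: PC=5 exec 'JNZ 2'. After: A=1 B=1 C=0 D=0 ZF=0 PC=2
Step 19: PC=2 exec 'ADD D, D'. After: A=1 B=1 C=0 D=0 ZF=1 PC=3
Step 20: PC=3 exec 'ADD B, C'. After: A=1 B=1 C=0 D=0 ZF=0 PC=4
Step 21: PC=4 exec 'SUB A, 1'. After: A=0 B=1 C=0 D=0 ZF=1 PC=5
Step 22: PC=5 exec 'JNZ 2'. After: A=0 B=1 C=0 D=0 ZF=1 PC=6
Step 23: PC=6 exec 'HALT'. After: A=0 B=1 C=0 D=0 ZF=1 PC=6 HALTED
Total instructions executed: 23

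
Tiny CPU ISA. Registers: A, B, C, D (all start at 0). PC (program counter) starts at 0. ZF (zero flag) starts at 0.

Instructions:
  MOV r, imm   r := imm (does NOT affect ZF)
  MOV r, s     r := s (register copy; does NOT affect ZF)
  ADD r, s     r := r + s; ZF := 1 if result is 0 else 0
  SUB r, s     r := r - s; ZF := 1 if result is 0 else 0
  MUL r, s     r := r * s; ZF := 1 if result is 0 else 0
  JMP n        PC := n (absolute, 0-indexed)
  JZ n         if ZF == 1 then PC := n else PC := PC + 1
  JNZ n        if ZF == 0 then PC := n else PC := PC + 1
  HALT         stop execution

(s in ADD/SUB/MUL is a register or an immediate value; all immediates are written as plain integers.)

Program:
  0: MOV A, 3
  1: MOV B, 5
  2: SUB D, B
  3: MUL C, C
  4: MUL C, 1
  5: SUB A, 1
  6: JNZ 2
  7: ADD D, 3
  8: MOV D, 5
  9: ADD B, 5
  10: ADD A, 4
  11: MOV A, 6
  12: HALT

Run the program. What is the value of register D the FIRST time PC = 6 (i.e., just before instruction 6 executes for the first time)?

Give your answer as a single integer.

Step 1: PC=0 exec 'MOV A, 3'. After: A=3 B=0 C=0 D=0 ZF=0 PC=1
Step 2: PC=1 exec 'MOV B, 5'. After: A=3 B=5 C=0 D=0 ZF=0 PC=2
Step 3: PC=2 exec 'SUB D, B'. After: A=3 B=5 C=0 D=-5 ZF=0 PC=3
Step 4: PC=3 exec 'MUL C, C'. After: A=3 B=5 C=0 D=-5 ZF=1 PC=4
Step 5: PC=4 exec 'MUL C, 1'. After: A=3 B=5 C=0 D=-5 ZF=1 PC=5
Step 6: PC=5 exec 'SUB A, 1'. After: A=2 B=5 C=0 D=-5 ZF=0 PC=6
First time PC=6: D=-5

-5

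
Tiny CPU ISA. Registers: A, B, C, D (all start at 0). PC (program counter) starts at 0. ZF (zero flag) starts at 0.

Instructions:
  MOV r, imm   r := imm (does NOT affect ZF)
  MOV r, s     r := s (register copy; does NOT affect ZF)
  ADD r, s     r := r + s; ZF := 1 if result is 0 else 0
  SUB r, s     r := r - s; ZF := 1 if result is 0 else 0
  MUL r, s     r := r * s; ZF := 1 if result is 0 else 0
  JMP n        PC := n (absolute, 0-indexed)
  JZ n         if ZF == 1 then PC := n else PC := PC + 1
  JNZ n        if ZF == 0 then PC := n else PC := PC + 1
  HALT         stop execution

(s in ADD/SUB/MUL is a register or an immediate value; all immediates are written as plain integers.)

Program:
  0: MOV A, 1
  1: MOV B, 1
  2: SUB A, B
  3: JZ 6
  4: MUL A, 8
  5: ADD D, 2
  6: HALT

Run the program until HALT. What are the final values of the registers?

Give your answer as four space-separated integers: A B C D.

Step 1: PC=0 exec 'MOV A, 1'. After: A=1 B=0 C=0 D=0 ZF=0 PC=1
Step 2: PC=1 exec 'MOV B, 1'. After: A=1 B=1 C=0 D=0 ZF=0 PC=2
Step 3: PC=2 exec 'SUB A, B'. After: A=0 B=1 C=0 D=0 ZF=1 PC=3
Step 4: PC=3 exec 'JZ 6'. After: A=0 B=1 C=0 D=0 ZF=1 PC=6
Step 5: PC=6 exec 'HALT'. After: A=0 B=1 C=0 D=0 ZF=1 PC=6 HALTED

Answer: 0 1 0 0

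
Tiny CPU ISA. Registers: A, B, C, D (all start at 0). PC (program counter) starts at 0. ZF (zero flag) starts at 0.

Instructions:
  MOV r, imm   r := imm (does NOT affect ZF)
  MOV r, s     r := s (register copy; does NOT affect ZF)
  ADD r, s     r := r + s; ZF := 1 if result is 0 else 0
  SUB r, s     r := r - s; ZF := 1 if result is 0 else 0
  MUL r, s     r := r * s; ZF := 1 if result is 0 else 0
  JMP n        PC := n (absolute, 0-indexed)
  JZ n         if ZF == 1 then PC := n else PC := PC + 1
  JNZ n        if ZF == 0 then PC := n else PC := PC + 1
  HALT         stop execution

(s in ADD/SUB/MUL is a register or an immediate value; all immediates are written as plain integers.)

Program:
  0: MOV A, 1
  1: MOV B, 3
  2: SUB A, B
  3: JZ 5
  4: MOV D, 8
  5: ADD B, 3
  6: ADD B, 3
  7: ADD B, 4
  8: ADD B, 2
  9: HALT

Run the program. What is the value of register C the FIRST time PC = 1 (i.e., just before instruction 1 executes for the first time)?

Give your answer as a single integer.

Step 1: PC=0 exec 'MOV A, 1'. After: A=1 B=0 C=0 D=0 ZF=0 PC=1
First time PC=1: C=0

0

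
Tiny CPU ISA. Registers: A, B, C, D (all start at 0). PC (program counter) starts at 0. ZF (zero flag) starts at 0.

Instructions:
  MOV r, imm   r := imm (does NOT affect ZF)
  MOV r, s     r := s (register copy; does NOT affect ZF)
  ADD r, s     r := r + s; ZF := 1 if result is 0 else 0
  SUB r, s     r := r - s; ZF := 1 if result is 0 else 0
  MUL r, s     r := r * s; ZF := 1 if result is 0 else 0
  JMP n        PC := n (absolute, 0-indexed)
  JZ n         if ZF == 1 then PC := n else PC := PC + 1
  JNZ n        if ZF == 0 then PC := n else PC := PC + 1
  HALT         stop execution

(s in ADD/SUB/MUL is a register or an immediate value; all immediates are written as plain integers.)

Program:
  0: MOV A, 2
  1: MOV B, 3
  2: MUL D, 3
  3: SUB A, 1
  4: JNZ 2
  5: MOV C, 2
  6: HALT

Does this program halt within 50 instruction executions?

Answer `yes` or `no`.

Step 1: PC=0 exec 'MOV A, 2'. After: A=2 B=0 C=0 D=0 ZF=0 PC=1
Step 2: PC=1 exec 'MOV B, 3'. After: A=2 B=3 C=0 D=0 ZF=0 PC=2
Step 3: PC=2 exec 'MUL D, 3'. After: A=2 B=3 C=0 D=0 ZF=1 PC=3
Step 4: PC=3 exec 'SUB A, 1'. After: A=1 B=3 C=0 D=0 ZF=0 PC=4
Step 5: PC=4 exec 'JNZ 2'. After: A=1 B=3 C=0 D=0 ZF=0 PC=2
Step 6: PC=2 exec 'MUL D, 3'. After: A=1 B=3 C=0 D=0 ZF=1 PC=3
Step 7: PC=3 exec 'SUB A, 1'. After: A=0 B=3 C=0 D=0 ZF=1 PC=4
Step 8: PC=4 exec 'JNZ 2'. After: A=0 B=3 C=0 D=0 ZF=1 PC=5
Step 9: PC=5 exec 'MOV C, 2'. After: A=0 B=3 C=2 D=0 ZF=1 PC=6
Step 10: PC=6 exec 'HALT'. After: A=0 B=3 C=2 D=0 ZF=1 PC=6 HALTED

Answer: yes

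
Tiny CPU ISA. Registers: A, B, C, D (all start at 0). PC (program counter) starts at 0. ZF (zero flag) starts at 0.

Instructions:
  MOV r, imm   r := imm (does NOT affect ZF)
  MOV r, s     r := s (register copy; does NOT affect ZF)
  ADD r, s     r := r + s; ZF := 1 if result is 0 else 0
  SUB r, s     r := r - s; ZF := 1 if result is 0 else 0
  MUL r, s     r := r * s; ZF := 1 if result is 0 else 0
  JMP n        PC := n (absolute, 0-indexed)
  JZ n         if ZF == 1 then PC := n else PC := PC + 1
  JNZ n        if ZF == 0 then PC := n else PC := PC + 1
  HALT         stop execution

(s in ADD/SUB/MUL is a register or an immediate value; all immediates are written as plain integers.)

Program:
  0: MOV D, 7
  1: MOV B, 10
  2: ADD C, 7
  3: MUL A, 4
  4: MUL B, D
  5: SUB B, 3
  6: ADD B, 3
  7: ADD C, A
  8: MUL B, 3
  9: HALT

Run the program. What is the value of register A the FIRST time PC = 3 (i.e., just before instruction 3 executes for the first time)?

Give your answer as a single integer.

Step 1: PC=0 exec 'MOV D, 7'. After: A=0 B=0 C=0 D=7 ZF=0 PC=1
Step 2: PC=1 exec 'MOV B, 10'. After: A=0 B=10 C=0 D=7 ZF=0 PC=2
Step 3: PC=2 exec 'ADD C, 7'. After: A=0 B=10 C=7 D=7 ZF=0 PC=3
First time PC=3: A=0

0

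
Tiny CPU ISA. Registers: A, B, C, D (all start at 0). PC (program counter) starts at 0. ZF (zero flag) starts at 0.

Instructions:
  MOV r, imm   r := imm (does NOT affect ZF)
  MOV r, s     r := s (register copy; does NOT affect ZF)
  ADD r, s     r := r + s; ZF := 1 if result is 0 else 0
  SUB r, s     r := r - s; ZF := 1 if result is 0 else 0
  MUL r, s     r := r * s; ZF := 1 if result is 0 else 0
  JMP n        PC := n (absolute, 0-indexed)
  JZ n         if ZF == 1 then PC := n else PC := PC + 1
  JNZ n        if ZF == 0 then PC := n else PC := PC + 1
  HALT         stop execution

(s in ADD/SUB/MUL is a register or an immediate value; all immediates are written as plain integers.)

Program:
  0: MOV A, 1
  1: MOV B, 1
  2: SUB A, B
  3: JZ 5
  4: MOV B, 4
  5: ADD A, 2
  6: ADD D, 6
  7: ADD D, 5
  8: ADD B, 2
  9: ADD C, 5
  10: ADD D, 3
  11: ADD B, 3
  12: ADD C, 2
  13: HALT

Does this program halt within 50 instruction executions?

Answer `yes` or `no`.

Answer: yes

Derivation:
Step 1: PC=0 exec 'MOV A, 1'. After: A=1 B=0 C=0 D=0 ZF=0 PC=1
Step 2: PC=1 exec 'MOV B, 1'. After: A=1 B=1 C=0 D=0 ZF=0 PC=2
Step 3: PC=2 exec 'SUB A, B'. After: A=0 B=1 C=0 D=0 ZF=1 PC=3
Step 4: PC=3 exec 'JZ 5'. After: A=0 B=1 C=0 D=0 ZF=1 PC=5
Step 5: PC=5 exec 'ADD A, 2'. After: A=2 B=1 C=0 D=0 ZF=0 PC=6
Step 6: PC=6 exec 'ADD D, 6'. After: A=2 B=1 C=0 D=6 ZF=0 PC=7
Step 7: PC=7 exec 'ADD D, 5'. After: A=2 B=1 C=0 D=11 ZF=0 PC=8
Step 8: PC=8 exec 'ADD B, 2'. After: A=2 B=3 C=0 D=11 ZF=0 PC=9
Step 9: PC=9 exec 'ADD C, 5'. After: A=2 B=3 C=5 D=11 ZF=0 PC=10
Step 10: PC=10 exec 'ADD D, 3'. After: A=2 B=3 C=5 D=14 ZF=0 PC=11
Step 11: PC=11 exec 'ADD B, 3'. After: A=2 B=6 C=5 D=14 ZF=0 PC=12
Step 12: PC=12 exec 'ADD C, 2'. After: A=2 B=6 C=7 D=14 ZF=0 PC=13
Step 13: PC=13 exec 'HALT'. After: A=2 B=6 C=7 D=14 ZF=0 PC=13 HALTED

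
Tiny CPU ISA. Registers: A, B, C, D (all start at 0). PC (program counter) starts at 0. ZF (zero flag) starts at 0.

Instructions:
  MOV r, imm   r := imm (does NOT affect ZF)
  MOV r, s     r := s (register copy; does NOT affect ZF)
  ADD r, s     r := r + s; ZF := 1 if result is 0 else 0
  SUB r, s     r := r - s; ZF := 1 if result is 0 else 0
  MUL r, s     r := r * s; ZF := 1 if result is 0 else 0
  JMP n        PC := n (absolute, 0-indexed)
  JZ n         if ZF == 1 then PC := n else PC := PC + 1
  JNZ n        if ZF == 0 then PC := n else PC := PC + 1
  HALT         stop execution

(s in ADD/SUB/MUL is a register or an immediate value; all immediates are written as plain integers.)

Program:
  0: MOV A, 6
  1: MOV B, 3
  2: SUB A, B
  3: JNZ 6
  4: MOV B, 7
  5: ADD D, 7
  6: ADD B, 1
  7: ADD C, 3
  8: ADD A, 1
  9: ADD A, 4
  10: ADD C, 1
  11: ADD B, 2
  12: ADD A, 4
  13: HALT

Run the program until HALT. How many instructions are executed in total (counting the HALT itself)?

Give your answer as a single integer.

Step 1: PC=0 exec 'MOV A, 6'. After: A=6 B=0 C=0 D=0 ZF=0 PC=1
Step 2: PC=1 exec 'MOV B, 3'. After: A=6 B=3 C=0 D=0 ZF=0 PC=2
Step 3: PC=2 exec 'SUB A, B'. After: A=3 B=3 C=0 D=0 ZF=0 PC=3
Step 4: PC=3 exec 'JNZ 6'. After: A=3 B=3 C=0 D=0 ZF=0 PC=6
Step 5: PC=6 exec 'ADD B, 1'. After: A=3 B=4 C=0 D=0 ZF=0 PC=7
Step 6: PC=7 exec 'ADD C, 3'. After: A=3 B=4 C=3 D=0 ZF=0 PC=8
Step 7: PC=8 exec 'ADD A, 1'. After: A=4 B=4 C=3 D=0 ZF=0 PC=9
Step 8: PC=9 exec 'ADD A, 4'. After: A=8 B=4 C=3 D=0 ZF=0 PC=10
Step 9: PC=10 exec 'ADD C, 1'. After: A=8 B=4 C=4 D=0 ZF=0 PC=11
Step 10: PC=11 exec 'ADD B, 2'. After: A=8 B=6 C=4 D=0 ZF=0 PC=12
Step 11: PC=12 exec 'ADD A, 4'. After: A=12 B=6 C=4 D=0 ZF=0 PC=13
Step 12: PC=13 exec 'HALT'. After: A=12 B=6 C=4 D=0 ZF=0 PC=13 HALTED
Total instructions executed: 12

Answer: 12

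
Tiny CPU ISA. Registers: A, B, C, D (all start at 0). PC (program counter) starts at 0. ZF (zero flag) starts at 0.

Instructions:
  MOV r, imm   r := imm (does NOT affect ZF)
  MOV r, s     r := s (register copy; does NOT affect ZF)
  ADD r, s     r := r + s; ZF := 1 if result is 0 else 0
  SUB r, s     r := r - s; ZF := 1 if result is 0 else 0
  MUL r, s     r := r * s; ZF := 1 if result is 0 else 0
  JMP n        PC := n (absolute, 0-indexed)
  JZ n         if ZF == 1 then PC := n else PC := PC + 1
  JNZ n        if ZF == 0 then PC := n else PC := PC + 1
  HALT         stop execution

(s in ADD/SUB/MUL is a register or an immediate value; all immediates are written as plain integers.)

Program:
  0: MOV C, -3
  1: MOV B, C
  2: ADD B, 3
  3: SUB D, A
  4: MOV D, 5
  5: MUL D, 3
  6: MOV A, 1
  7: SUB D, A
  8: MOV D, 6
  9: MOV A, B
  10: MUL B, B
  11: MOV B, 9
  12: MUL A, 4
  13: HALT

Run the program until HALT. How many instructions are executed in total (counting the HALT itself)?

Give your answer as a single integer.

Answer: 14

Derivation:
Step 1: PC=0 exec 'MOV C, -3'. After: A=0 B=0 C=-3 D=0 ZF=0 PC=1
Step 2: PC=1 exec 'MOV B, C'. After: A=0 B=-3 C=-3 D=0 ZF=0 PC=2
Step 3: PC=2 exec 'ADD B, 3'. After: A=0 B=0 C=-3 D=0 ZF=1 PC=3
Step 4: PC=3 exec 'SUB D, A'. After: A=0 B=0 C=-3 D=0 ZF=1 PC=4
Step 5: PC=4 exec 'MOV D, 5'. After: A=0 B=0 C=-3 D=5 ZF=1 PC=5
Step 6: PC=5 exec 'MUL D, 3'. After: A=0 B=0 C=-3 D=15 ZF=0 PC=6
Step 7: PC=6 exec 'MOV A, 1'. After: A=1 B=0 C=-3 D=15 ZF=0 PC=7
Step 8: PC=7 exec 'SUB D, A'. After: A=1 B=0 C=-3 D=14 ZF=0 PC=8
Step 9: PC=8 exec 'MOV D, 6'. After: A=1 B=0 C=-3 D=6 ZF=0 PC=9
Step 10: PC=9 exec 'MOV A, B'. After: A=0 B=0 C=-3 D=6 ZF=0 PC=10
Step 11: PC=10 exec 'MUL B, B'. After: A=0 B=0 C=-3 D=6 ZF=1 PC=11
Step 12: PC=11 exec 'MOV B, 9'. After: A=0 B=9 C=-3 D=6 ZF=1 PC=12
Step 13: PC=12 exec 'MUL A, 4'. After: A=0 B=9 C=-3 D=6 ZF=1 PC=13
Step 14: PC=13 exec 'HALT'. After: A=0 B=9 C=-3 D=6 ZF=1 PC=13 HALTED
Total instructions executed: 14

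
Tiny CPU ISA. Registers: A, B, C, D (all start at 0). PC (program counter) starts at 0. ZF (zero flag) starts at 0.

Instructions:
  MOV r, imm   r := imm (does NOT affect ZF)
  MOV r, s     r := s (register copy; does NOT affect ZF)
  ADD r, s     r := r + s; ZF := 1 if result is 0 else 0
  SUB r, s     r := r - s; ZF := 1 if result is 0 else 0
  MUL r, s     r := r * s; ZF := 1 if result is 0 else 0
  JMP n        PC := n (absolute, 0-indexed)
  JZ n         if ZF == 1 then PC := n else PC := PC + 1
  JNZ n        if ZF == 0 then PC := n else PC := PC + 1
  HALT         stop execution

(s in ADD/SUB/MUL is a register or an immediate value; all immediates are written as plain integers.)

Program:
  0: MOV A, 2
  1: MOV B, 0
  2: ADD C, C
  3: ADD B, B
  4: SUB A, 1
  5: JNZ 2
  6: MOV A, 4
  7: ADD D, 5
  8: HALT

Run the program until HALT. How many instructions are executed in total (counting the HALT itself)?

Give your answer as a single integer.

Answer: 13

Derivation:
Step 1: PC=0 exec 'MOV A, 2'. After: A=2 B=0 C=0 D=0 ZF=0 PC=1
Step 2: PC=1 exec 'MOV B, 0'. After: A=2 B=0 C=0 D=0 ZF=0 PC=2
Step 3: PC=2 exec 'ADD C, C'. After: A=2 B=0 C=0 D=0 ZF=1 PC=3
Step 4: PC=3 exec 'ADD B, B'. After: A=2 B=0 C=0 D=0 ZF=1 PC=4
Step 5: PC=4 exec 'SUB A, 1'. After: A=1 B=0 C=0 D=0 ZF=0 PC=5
Step 6: PC=5 exec 'JNZ 2'. After: A=1 B=0 C=0 D=0 ZF=0 PC=2
Step 7: PC=2 exec 'ADD C, C'. After: A=1 B=0 C=0 D=0 ZF=1 PC=3
Step 8: PC=3 exec 'ADD B, B'. After: A=1 B=0 C=0 D=0 ZF=1 PC=4
Step 9: PC=4 exec 'SUB A, 1'. After: A=0 B=0 C=0 D=0 ZF=1 PC=5
Step 10: PC=5 exec 'JNZ 2'. After: A=0 B=0 C=0 D=0 ZF=1 PC=6
Step 11: PC=6 exec 'MOV A, 4'. After: A=4 B=0 C=0 D=0 ZF=1 PC=7
Step 12: PC=7 exec 'ADD D, 5'. After: A=4 B=0 C=0 D=5 ZF=0 PC=8
Step 13: PC=8 exec 'HALT'. After: A=4 B=0 C=0 D=5 ZF=0 PC=8 HALTED
Total instructions executed: 13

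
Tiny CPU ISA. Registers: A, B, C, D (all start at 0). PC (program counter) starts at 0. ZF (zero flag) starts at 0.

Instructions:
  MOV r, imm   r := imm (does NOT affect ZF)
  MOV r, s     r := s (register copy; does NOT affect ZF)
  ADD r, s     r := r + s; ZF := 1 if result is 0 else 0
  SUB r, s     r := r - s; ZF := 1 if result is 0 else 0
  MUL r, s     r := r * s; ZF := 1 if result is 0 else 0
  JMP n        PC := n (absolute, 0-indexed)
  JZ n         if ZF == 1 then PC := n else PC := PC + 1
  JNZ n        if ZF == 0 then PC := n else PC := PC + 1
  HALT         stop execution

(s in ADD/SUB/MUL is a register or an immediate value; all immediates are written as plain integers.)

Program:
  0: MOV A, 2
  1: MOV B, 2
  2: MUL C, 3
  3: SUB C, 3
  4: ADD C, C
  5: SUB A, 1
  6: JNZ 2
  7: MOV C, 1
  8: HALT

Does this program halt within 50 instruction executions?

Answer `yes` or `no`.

Answer: yes

Derivation:
Step 1: PC=0 exec 'MOV A, 2'. After: A=2 B=0 C=0 D=0 ZF=0 PC=1
Step 2: PC=1 exec 'MOV B, 2'. After: A=2 B=2 C=0 D=0 ZF=0 PC=2
Step 3: PC=2 exec 'MUL C, 3'. After: A=2 B=2 C=0 D=0 ZF=1 PC=3
Step 4: PC=3 exec 'SUB C, 3'. After: A=2 B=2 C=-3 D=0 ZF=0 PC=4
Step 5: PC=4 exec 'ADD C, C'. After: A=2 B=2 C=-6 D=0 ZF=0 PC=5
Step 6: PC=5 exec 'SUB A, 1'. After: A=1 B=2 C=-6 D=0 ZF=0 PC=6
Step 7: PC=6 exec 'JNZ 2'. After: A=1 B=2 C=-6 D=0 ZF=0 PC=2
Step 8: PC=2 exec 'MUL C, 3'. After: A=1 B=2 C=-18 D=0 ZF=0 PC=3
Step 9: PC=3 exec 'SUB C, 3'. After: A=1 B=2 C=-21 D=0 ZF=0 PC=4
Step 10: PC=4 exec 'ADD C, C'. After: A=1 B=2 C=-42 D=0 ZF=0 PC=5
Step 11: PC=5 exec 'SUB A, 1'. After: A=0 B=2 C=-42 D=0 ZF=1 PC=6
Step 12: PC=6 exec 'JNZ 2'. After: A=0 B=2 C=-42 D=0 ZF=1 PC=7
Step 13: PC=7 exec 'MOV C, 1'. After: A=0 B=2 C=1 D=0 ZF=1 PC=8
Step 14: PC=8 exec 'HALT'. After: A=0 B=2 C=1 D=0 ZF=1 PC=8 HALTED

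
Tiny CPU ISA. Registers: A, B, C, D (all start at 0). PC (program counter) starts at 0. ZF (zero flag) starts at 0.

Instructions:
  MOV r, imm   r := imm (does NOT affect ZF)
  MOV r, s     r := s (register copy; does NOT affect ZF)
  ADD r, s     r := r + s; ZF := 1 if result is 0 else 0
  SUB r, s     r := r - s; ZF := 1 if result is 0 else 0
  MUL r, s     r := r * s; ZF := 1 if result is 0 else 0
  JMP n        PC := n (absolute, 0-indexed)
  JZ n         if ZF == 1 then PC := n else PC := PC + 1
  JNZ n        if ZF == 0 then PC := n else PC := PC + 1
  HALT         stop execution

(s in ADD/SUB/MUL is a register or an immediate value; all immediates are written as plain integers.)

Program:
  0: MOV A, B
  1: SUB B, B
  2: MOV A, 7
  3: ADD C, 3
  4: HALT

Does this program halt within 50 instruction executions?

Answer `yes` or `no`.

Answer: yes

Derivation:
Step 1: PC=0 exec 'MOV A, B'. After: A=0 B=0 C=0 D=0 ZF=0 PC=1
Step 2: PC=1 exec 'SUB B, B'. After: A=0 B=0 C=0 D=0 ZF=1 PC=2
Step 3: PC=2 exec 'MOV A, 7'. After: A=7 B=0 C=0 D=0 ZF=1 PC=3
Step 4: PC=3 exec 'ADD C, 3'. After: A=7 B=0 C=3 D=0 ZF=0 PC=4
Step 5: PC=4 exec 'HALT'. After: A=7 B=0 C=3 D=0 ZF=0 PC=4 HALTED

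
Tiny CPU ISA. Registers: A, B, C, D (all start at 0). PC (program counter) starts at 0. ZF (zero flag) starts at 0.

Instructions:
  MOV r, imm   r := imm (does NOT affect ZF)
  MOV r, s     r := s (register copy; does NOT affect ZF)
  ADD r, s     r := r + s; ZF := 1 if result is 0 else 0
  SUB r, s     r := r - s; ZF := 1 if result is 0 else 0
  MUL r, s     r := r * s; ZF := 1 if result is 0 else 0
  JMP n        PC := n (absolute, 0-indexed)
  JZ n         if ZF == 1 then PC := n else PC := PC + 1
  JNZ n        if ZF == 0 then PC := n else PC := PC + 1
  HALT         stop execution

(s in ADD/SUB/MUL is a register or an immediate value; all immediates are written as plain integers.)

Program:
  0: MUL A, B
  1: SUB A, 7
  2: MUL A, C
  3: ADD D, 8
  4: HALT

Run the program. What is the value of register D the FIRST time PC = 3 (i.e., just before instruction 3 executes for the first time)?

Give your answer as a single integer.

Step 1: PC=0 exec 'MUL A, B'. After: A=0 B=0 C=0 D=0 ZF=1 PC=1
Step 2: PC=1 exec 'SUB A, 7'. After: A=-7 B=0 C=0 D=0 ZF=0 PC=2
Step 3: PC=2 exec 'MUL A, C'. After: A=0 B=0 C=0 D=0 ZF=1 PC=3
First time PC=3: D=0

0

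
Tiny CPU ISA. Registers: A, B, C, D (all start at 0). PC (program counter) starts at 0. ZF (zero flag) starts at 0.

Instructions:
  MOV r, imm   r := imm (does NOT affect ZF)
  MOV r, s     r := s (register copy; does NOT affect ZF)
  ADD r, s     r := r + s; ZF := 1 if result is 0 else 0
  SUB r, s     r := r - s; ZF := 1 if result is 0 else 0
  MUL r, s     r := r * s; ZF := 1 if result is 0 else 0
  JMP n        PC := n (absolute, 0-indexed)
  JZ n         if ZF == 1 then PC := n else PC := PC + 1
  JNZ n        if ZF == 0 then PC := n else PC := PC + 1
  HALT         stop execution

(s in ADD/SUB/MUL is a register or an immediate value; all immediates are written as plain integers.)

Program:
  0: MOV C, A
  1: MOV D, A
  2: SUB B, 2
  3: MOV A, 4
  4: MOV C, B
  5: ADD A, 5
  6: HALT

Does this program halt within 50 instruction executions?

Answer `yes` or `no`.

Step 1: PC=0 exec 'MOV C, A'. After: A=0 B=0 C=0 D=0 ZF=0 PC=1
Step 2: PC=1 exec 'MOV D, A'. After: A=0 B=0 C=0 D=0 ZF=0 PC=2
Step 3: PC=2 exec 'SUB B, 2'. After: A=0 B=-2 C=0 D=0 ZF=0 PC=3
Step 4: PC=3 exec 'MOV A, 4'. After: A=4 B=-2 C=0 D=0 ZF=0 PC=4
Step 5: PC=4 exec 'MOV C, B'. After: A=4 B=-2 C=-2 D=0 ZF=0 PC=5
Step 6: PC=5 exec 'ADD A, 5'. After: A=9 B=-2 C=-2 D=0 ZF=0 PC=6
Step 7: PC=6 exec 'HALT'. After: A=9 B=-2 C=-2 D=0 ZF=0 PC=6 HALTED

Answer: yes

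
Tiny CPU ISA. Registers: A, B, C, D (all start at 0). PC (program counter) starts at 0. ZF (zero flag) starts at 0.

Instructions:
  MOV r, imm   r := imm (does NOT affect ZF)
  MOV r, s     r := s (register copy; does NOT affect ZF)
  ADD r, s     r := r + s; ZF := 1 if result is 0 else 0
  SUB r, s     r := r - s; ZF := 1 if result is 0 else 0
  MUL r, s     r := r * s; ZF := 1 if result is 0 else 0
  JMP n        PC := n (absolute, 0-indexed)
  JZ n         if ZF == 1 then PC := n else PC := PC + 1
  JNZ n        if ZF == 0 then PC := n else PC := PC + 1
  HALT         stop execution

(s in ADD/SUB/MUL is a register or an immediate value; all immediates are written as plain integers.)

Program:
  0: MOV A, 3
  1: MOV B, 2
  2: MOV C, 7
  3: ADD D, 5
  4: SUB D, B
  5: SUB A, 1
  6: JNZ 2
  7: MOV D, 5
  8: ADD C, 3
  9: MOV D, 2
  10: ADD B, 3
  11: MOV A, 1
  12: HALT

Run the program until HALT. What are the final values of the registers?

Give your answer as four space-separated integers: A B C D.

Step 1: PC=0 exec 'MOV A, 3'. After: A=3 B=0 C=0 D=0 ZF=0 PC=1
Step 2: PC=1 exec 'MOV B, 2'. After: A=3 B=2 C=0 D=0 ZF=0 PC=2
Step 3: PC=2 exec 'MOV C, 7'. After: A=3 B=2 C=7 D=0 ZF=0 PC=3
Step 4: PC=3 exec 'ADD D, 5'. After: A=3 B=2 C=7 D=5 ZF=0 PC=4
Step 5: PC=4 exec 'SUB D, B'. After: A=3 B=2 C=7 D=3 ZF=0 PC=5
Step 6: PC=5 exec 'SUB A, 1'. After: A=2 B=2 C=7 D=3 ZF=0 PC=6
Step 7: PC=6 exec 'JNZ 2'. After: A=2 B=2 C=7 D=3 ZF=0 PC=2
Step 8: PC=2 exec 'MOV C, 7'. After: A=2 B=2 C=7 D=3 ZF=0 PC=3
Step 9: PC=3 exec 'ADD D, 5'. After: A=2 B=2 C=7 D=8 ZF=0 PC=4
Step 10: PC=4 exec 'SUB D, B'. After: A=2 B=2 C=7 D=6 ZF=0 PC=5
Step 11: PC=5 exec 'SUB A, 1'. After: A=1 B=2 C=7 D=6 ZF=0 PC=6
Step 12: PC=6 exec 'JNZ 2'. After: A=1 B=2 C=7 D=6 ZF=0 PC=2
Step 13: PC=2 exec 'MOV C, 7'. After: A=1 B=2 C=7 D=6 ZF=0 PC=3
Step 14: PC=3 exec 'ADD D, 5'. After: A=1 B=2 C=7 D=11 ZF=0 PC=4
Step 15: PC=4 exec 'SUB D, B'. After: A=1 B=2 C=7 D=9 ZF=0 PC=5
Step 16: PC=5 exec 'SUB A, 1'. After: A=0 B=2 C=7 D=9 ZF=1 PC=6
Step 17: PC=6 exec 'JNZ 2'. After: A=0 B=2 C=7 D=9 ZF=1 PC=7
Step 18: PC=7 exec 'MOV D, 5'. After: A=0 B=2 C=7 D=5 ZF=1 PC=8
Step 19: PC=8 exec 'ADD C, 3'. After: A=0 B=2 C=10 D=5 ZF=0 PC=9
Step 20: PC=9 exec 'MOV D, 2'. After: A=0 B=2 C=10 D=2 ZF=0 PC=10
Step 21: PC=10 exec 'ADD B, 3'. After: A=0 B=5 C=10 D=2 ZF=0 PC=11
Step 22: PC=11 exec 'MOV A, 1'. After: A=1 B=5 C=10 D=2 ZF=0 PC=12
Step 23: PC=12 exec 'HALT'. After: A=1 B=5 C=10 D=2 ZF=0 PC=12 HALTED

Answer: 1 5 10 2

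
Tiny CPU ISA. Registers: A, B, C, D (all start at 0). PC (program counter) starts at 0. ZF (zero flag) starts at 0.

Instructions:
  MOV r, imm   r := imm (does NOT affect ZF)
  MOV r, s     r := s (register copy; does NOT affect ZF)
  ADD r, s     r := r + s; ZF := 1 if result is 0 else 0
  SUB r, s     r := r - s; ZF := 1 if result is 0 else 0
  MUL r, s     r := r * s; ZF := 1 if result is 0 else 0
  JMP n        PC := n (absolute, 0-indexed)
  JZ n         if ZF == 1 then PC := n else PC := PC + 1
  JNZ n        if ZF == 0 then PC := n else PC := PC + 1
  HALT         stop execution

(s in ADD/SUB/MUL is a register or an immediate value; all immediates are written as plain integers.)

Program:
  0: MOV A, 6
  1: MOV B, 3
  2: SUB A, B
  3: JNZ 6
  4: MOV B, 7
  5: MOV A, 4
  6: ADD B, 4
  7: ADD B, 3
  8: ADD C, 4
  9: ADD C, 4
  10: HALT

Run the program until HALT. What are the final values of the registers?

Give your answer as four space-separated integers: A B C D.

Answer: 3 10 8 0

Derivation:
Step 1: PC=0 exec 'MOV A, 6'. After: A=6 B=0 C=0 D=0 ZF=0 PC=1
Step 2: PC=1 exec 'MOV B, 3'. After: A=6 B=3 C=0 D=0 ZF=0 PC=2
Step 3: PC=2 exec 'SUB A, B'. After: A=3 B=3 C=0 D=0 ZF=0 PC=3
Step 4: PC=3 exec 'JNZ 6'. After: A=3 B=3 C=0 D=0 ZF=0 PC=6
Step 5: PC=6 exec 'ADD B, 4'. After: A=3 B=7 C=0 D=0 ZF=0 PC=7
Step 6: PC=7 exec 'ADD B, 3'. After: A=3 B=10 C=0 D=0 ZF=0 PC=8
Step 7: PC=8 exec 'ADD C, 4'. After: A=3 B=10 C=4 D=0 ZF=0 PC=9
Step 8: PC=9 exec 'ADD C, 4'. After: A=3 B=10 C=8 D=0 ZF=0 PC=10
Step 9: PC=10 exec 'HALT'. After: A=3 B=10 C=8 D=0 ZF=0 PC=10 HALTED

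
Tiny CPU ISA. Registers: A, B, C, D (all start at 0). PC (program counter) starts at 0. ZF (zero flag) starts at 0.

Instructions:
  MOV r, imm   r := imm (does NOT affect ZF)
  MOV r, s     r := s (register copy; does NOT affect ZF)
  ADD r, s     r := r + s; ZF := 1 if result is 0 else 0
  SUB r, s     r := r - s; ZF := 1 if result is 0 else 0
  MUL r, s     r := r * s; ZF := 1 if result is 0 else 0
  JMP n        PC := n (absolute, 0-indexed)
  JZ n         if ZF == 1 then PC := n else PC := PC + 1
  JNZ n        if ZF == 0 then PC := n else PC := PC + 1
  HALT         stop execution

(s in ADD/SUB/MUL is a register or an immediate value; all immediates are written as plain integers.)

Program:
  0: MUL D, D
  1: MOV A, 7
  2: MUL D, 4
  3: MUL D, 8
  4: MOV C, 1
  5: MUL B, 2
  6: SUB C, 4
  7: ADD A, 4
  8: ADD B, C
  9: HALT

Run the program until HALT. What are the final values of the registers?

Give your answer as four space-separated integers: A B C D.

Answer: 11 -3 -3 0

Derivation:
Step 1: PC=0 exec 'MUL D, D'. After: A=0 B=0 C=0 D=0 ZF=1 PC=1
Step 2: PC=1 exec 'MOV A, 7'. After: A=7 B=0 C=0 D=0 ZF=1 PC=2
Step 3: PC=2 exec 'MUL D, 4'. After: A=7 B=0 C=0 D=0 ZF=1 PC=3
Step 4: PC=3 exec 'MUL D, 8'. After: A=7 B=0 C=0 D=0 ZF=1 PC=4
Step 5: PC=4 exec 'MOV C, 1'. After: A=7 B=0 C=1 D=0 ZF=1 PC=5
Step 6: PC=5 exec 'MUL B, 2'. After: A=7 B=0 C=1 D=0 ZF=1 PC=6
Step 7: PC=6 exec 'SUB C, 4'. After: A=7 B=0 C=-3 D=0 ZF=0 PC=7
Step 8: PC=7 exec 'ADD A, 4'. After: A=11 B=0 C=-3 D=0 ZF=0 PC=8
Step 9: PC=8 exec 'ADD B, C'. After: A=11 B=-3 C=-3 D=0 ZF=0 PC=9
Step 10: PC=9 exec 'HALT'. After: A=11 B=-3 C=-3 D=0 ZF=0 PC=9 HALTED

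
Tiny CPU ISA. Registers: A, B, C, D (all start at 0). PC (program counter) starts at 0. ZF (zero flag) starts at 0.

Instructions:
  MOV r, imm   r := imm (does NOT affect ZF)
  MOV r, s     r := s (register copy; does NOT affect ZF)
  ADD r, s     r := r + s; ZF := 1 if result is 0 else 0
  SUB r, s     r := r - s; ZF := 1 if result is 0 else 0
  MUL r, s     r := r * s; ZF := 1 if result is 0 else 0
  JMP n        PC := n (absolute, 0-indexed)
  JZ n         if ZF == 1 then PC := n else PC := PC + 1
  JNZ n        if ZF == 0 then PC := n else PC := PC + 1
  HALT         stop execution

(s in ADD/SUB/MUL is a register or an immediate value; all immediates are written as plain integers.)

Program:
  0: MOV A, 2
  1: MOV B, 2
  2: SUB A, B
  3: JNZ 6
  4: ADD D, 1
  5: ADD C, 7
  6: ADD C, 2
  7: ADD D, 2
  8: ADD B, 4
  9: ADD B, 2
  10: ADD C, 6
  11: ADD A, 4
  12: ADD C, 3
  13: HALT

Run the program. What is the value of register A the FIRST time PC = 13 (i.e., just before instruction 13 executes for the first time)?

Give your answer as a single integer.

Step 1: PC=0 exec 'MOV A, 2'. After: A=2 B=0 C=0 D=0 ZF=0 PC=1
Step 2: PC=1 exec 'MOV B, 2'. After: A=2 B=2 C=0 D=0 ZF=0 PC=2
Step 3: PC=2 exec 'SUB A, B'. After: A=0 B=2 C=0 D=0 ZF=1 PC=3
Step 4: PC=3 exec 'JNZ 6'. After: A=0 B=2 C=0 D=0 ZF=1 PC=4
Step 5: PC=4 exec 'ADD D, 1'. After: A=0 B=2 C=0 D=1 ZF=0 PC=5
Step 6: PC=5 exec 'ADD C, 7'. After: A=0 B=2 C=7 D=1 ZF=0 PC=6
Step 7: PC=6 exec 'ADD C, 2'. After: A=0 B=2 C=9 D=1 ZF=0 PC=7
Step 8: PC=7 exec 'ADD D, 2'. After: A=0 B=2 C=9 D=3 ZF=0 PC=8
Step 9: PC=8 exec 'ADD B, 4'. After: A=0 B=6 C=9 D=3 ZF=0 PC=9
Step 10: PC=9 exec 'ADD B, 2'. After: A=0 B=8 C=9 D=3 ZF=0 PC=10
Step 11: PC=10 exec 'ADD C, 6'. After: A=0 B=8 C=15 D=3 ZF=0 PC=11
Step 12: PC=11 exec 'ADD A, 4'. After: A=4 B=8 C=15 D=3 ZF=0 PC=12
Step 13: PC=12 exec 'ADD C, 3'. After: A=4 B=8 C=18 D=3 ZF=0 PC=13
First time PC=13: A=4

4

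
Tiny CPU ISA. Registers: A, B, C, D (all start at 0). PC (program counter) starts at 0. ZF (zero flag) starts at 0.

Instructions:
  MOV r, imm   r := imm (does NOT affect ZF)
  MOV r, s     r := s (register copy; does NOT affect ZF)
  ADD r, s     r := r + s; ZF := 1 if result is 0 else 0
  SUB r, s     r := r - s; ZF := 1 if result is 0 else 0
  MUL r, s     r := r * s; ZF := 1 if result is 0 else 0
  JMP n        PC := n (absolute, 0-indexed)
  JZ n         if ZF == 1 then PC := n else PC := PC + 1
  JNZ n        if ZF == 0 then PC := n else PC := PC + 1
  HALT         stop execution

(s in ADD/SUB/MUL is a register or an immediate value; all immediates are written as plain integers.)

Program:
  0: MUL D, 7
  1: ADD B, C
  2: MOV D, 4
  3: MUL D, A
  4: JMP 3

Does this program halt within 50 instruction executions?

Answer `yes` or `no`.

Step 1: PC=0 exec 'MUL D, 7'. After: A=0 B=0 C=0 D=0 ZF=1 PC=1
Step 2: PC=1 exec 'ADD B, C'. After: A=0 B=0 C=0 D=0 ZF=1 PC=2
Step 3: PC=2 exec 'MOV D, 4'. After: A=0 B=0 C=0 D=4 ZF=1 PC=3
Step 4: PC=3 exec 'MUL D, A'. After: A=0 B=0 C=0 D=0 ZF=1 PC=4
Step 5: PC=4 exec 'JMP 3'. After: A=0 B=0 C=0 D=0 ZF=1 PC=3
Step 6: PC=3 exec 'MUL D, A'. After: A=0 B=0 C=0 D=0 ZF=1 PC=4
State after step 6 equals state after step 4: the program is in a cycle of length 2 and will never halt.

Answer: no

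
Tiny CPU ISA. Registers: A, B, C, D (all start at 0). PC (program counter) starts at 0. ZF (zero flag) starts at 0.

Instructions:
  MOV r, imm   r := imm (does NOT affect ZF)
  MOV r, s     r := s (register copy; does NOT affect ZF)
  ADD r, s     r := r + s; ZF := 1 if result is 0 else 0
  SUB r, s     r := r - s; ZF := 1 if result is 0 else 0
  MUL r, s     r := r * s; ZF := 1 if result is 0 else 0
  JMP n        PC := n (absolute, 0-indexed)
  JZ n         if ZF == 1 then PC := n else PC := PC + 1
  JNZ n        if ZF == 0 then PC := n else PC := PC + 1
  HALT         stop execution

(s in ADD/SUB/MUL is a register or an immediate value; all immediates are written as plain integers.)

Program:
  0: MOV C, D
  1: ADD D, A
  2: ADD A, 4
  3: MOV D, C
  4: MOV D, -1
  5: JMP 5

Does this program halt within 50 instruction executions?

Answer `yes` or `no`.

Step 1: PC=0 exec 'MOV C, D'. After: A=0 B=0 C=0 D=0 ZF=0 PC=1
Step 2: PC=1 exec 'ADD D, A'. After: A=0 B=0 C=0 D=0 ZF=1 PC=2
Step 3: PC=2 exec 'ADD A, 4'. After: A=4 B=0 C=0 D=0 ZF=0 PC=3
Step 4: PC=3 exec 'MOV D, C'. After: A=4 B=0 C=0 D=0 ZF=0 PC=4
Step 5: PC=4 exec 'MOV D, -1'. After: A=4 B=0 C=0 D=-1 ZF=0 PC=5
Step 6: PC=5 exec 'JMP 5'. After: A=4 B=0 C=0 D=-1 ZF=0 PC=5
State after step 6 equals state after step 5: the program is in a cycle of length 1 and will never halt.

Answer: no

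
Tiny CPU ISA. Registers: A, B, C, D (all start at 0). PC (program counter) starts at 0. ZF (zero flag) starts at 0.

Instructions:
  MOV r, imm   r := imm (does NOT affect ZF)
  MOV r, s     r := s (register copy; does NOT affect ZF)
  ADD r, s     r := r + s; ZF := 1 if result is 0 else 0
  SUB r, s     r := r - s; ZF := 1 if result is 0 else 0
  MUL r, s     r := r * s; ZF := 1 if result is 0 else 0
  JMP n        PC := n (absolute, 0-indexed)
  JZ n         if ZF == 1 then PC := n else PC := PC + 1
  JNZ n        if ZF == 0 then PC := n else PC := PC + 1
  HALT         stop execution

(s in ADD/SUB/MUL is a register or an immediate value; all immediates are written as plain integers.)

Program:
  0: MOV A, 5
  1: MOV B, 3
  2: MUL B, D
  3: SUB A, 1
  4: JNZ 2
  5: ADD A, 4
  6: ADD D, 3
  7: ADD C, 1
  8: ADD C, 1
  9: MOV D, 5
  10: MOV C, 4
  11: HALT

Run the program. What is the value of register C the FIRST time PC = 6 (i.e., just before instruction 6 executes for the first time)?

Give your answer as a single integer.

Step 1: PC=0 exec 'MOV A, 5'. After: A=5 B=0 C=0 D=0 ZF=0 PC=1
Step 2: PC=1 exec 'MOV B, 3'. After: A=5 B=3 C=0 D=0 ZF=0 PC=2
Step 3: PC=2 exec 'MUL B, D'. After: A=5 B=0 C=0 D=0 ZF=1 PC=3
Step 4: PC=3 exec 'SUB A, 1'. After: A=4 B=0 C=0 D=0 ZF=0 PC=4
Step 5: PC=4 exec 'JNZ 2'. After: A=4 B=0 C=0 D=0 ZF=0 PC=2
Step 6: PC=2 exec 'MUL B, D'. After: A=4 B=0 C=0 D=0 ZF=1 PC=3
Step 7: PC=3 exec 'SUB A, 1'. After: A=3 B=0 C=0 D=0 ZF=0 PC=4
Step 8: PC=4 exec 'JNZ 2'. After: A=3 B=0 C=0 D=0 ZF=0 PC=2
Step 9: PC=2 exec 'MUL B, D'. After: A=3 B=0 C=0 D=0 ZF=1 PC=3
Step 10: PC=3 exec 'SUB A, 1'. After: A=2 B=0 C=0 D=0 ZF=0 PC=4
Step 11: PC=4 exec 'JNZ 2'. After: A=2 B=0 C=0 D=0 ZF=0 PC=2
Step 12: PC=2 exec 'MUL B, D'. After: A=2 B=0 C=0 D=0 ZF=1 PC=3
Step 13: PC=3 exec 'SUB A, 1'. After: A=1 B=0 C=0 D=0 ZF=0 PC=4
Step 14: PC=4 exec 'JNZ 2'. After: A=1 B=0 C=0 D=0 ZF=0 PC=2
Step 15: PC=2 exec 'MUL B, D'. After: A=1 B=0 C=0 D=0 ZF=1 PC=3
Step 16: PC=3 exec 'SUB A, 1'. After: A=0 B=0 C=0 D=0 ZF=1 PC=4
Step 17: PC=4 exec 'JNZ 2'. After: A=0 B=0 C=0 D=0 ZF=1 PC=5
Step 18: PC=5 exec 'ADD A, 4'. After: A=4 B=0 C=0 D=0 ZF=0 PC=6
First time PC=6: C=0

0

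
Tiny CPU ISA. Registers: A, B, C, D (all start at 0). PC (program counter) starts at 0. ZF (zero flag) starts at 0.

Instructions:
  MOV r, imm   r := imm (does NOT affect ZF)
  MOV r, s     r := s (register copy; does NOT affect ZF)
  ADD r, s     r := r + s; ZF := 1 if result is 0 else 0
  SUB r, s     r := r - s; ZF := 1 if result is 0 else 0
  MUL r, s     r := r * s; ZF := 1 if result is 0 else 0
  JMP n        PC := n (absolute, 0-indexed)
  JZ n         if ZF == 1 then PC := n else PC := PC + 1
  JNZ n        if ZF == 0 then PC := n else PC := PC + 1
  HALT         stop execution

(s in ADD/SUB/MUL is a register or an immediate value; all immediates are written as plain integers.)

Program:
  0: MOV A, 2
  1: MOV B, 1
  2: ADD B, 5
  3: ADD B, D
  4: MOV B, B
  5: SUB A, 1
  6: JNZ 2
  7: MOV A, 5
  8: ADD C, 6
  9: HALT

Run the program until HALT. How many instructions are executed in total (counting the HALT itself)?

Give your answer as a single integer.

Step 1: PC=0 exec 'MOV A, 2'. After: A=2 B=0 C=0 D=0 ZF=0 PC=1
Step 2: PC=1 exec 'MOV B, 1'. After: A=2 B=1 C=0 D=0 ZF=0 PC=2
Step 3: PC=2 exec 'ADD B, 5'. After: A=2 B=6 C=0 D=0 ZF=0 PC=3
Step 4: PC=3 exec 'ADD B, D'. After: A=2 B=6 C=0 D=0 ZF=0 PC=4
Step 5: PC=4 exec 'MOV B, B'. After: A=2 B=6 C=0 D=0 ZF=0 PC=5
Step 6: PC=5 exec 'SUB A, 1'. After: A=1 B=6 C=0 D=0 ZF=0 PC=6
Step 7: PC=6 exec 'JNZ 2'. After: A=1 B=6 C=0 D=0 ZF=0 PC=2
Step 8: PC=2 exec 'ADD B, 5'. After: A=1 B=11 C=0 D=0 ZF=0 PC=3
Step 9: PC=3 exec 'ADD B, D'. After: A=1 B=11 C=0 D=0 ZF=0 PC=4
Step 10: PC=4 exec 'MOV B, B'. After: A=1 B=11 C=0 D=0 ZF=0 PC=5
Step 11: PC=5 exec 'SUB A, 1'. After: A=0 B=11 C=0 D=0 ZF=1 PC=6
Step 12: PC=6 exec 'JNZ 2'. After: A=0 B=11 C=0 D=0 ZF=1 PC=7
Step 13: PC=7 exec 'MOV A, 5'. After: A=5 B=11 C=0 D=0 ZF=1 PC=8
Step 14: PC=8 exec 'ADD C, 6'. After: A=5 B=11 C=6 D=0 ZF=0 PC=9
Step 15: PC=9 exec 'HALT'. After: A=5 B=11 C=6 D=0 ZF=0 PC=9 HALTED
Total instructions executed: 15

Answer: 15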